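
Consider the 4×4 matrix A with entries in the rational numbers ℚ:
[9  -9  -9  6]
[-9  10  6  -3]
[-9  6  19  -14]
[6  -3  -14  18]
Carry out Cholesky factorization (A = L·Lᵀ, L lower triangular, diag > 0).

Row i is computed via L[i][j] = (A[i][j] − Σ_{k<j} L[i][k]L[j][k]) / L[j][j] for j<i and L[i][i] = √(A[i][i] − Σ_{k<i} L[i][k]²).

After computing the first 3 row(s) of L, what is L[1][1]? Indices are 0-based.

L[1][1] = 1

Step 1: L[0][0] = √(9) = 3.
  L[1][0] = (-9) / L[0][0] = -3.
Step 2: L[1][1] = √(1) = 1.
  L[2][0] = (-9) / L[0][0] = -3.
  L[2][1] = (-3) / L[1][1] = -3.
Step 3: L[2][2] = √(1) = 1.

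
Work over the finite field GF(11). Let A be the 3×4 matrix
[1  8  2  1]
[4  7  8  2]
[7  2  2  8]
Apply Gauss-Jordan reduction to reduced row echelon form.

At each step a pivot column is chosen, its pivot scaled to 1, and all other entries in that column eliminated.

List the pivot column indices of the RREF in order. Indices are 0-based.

[1] R0 /= 1  ⇒  (1, 8, 2, 1)
     R1 -= 4·R0  ⇒  (0, 8, 0, 9)
     R2 -= 7·R0  ⇒  (0, 1, 10, 1)
[2] R1 /= 8  ⇒  (0, 1, 0, 8)
     R0 -= 8·R1  ⇒  (1, 0, 2, 3)
     R2 -= 1·R1  ⇒  (0, 0, 10, 4)
[3] R2 /= 10  ⇒  (0, 0, 1, 7)
     R0 -= 2·R2  ⇒  (1, 0, 0, 0)

pivot columns: 0, 1, 2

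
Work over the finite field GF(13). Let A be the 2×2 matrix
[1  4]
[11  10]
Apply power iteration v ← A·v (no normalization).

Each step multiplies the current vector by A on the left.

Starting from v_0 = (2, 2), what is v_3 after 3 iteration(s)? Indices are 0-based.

v_3 = (10, 4)

v_0 = (2, 2).
v_1 = A·v_0 = (10, 3).
v_2 = A·v_1 = (9, 10).
v_3 = A·v_2 = (10, 4).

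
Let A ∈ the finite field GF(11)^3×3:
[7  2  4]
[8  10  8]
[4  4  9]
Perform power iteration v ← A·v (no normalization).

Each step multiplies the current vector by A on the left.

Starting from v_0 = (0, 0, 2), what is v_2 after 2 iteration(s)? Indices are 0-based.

v_0 = (0, 0, 2).
v_1 = A·v_0 = (8, 5, 7).
v_2 = A·v_1 = (6, 5, 5).

v_2 = (6, 5, 5)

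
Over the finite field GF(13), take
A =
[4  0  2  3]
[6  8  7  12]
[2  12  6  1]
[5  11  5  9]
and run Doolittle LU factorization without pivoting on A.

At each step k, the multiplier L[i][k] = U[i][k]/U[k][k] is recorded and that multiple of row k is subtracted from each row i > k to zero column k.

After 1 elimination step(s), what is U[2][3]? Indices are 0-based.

U[2][3] = 6

Step 1: pivot at (0,0) is 4.
  row1 ← row1 − (8)·row0  ⇒  L[1][0]=8, U row1=(0, 8, 4, 1)
  row2 ← row2 − (7)·row0  ⇒  L[2][0]=7, U row2=(0, 12, 5, 6)
  row3 ← row3 − (11)·row0  ⇒  L[3][0]=11, U row3=(0, 11, 9, 2)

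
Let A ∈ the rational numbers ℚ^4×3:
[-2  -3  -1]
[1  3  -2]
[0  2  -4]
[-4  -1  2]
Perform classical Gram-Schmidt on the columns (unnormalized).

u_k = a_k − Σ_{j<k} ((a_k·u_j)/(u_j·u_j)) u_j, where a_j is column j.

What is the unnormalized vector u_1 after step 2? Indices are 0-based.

u_1 = (-37/21, 50/21, 2, 31/21)

Step 1: u_0 = a_0 = (-2, 1, 0, -4).
Step 2: u_1 = a_1 − (13/21)·u_0 = (-37/21, 50/21, 2, 31/21).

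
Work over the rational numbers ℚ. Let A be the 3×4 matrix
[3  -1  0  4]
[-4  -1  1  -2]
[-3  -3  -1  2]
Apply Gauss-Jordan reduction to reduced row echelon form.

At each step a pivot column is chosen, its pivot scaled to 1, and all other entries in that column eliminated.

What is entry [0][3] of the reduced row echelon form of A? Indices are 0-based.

pivot(0,0)=3: scale R0 → (1, -1/3, 0, 4/3)
  clear (1,0): R1 −= (-4)R0 → (0, -7/3, 1, 10/3)
  clear (2,0): R2 −= (-3)R0 → (0, -4, -1, 6)
pivot(1,1)=-7/3: scale R1 → (0, 1, -3/7, -10/7)
  clear (0,1): R0 −= (-1/3)R1 → (1, 0, -1/7, 6/7)
  clear (2,1): R2 −= (-4)R1 → (0, 0, -19/7, 2/7)
pivot(2,2)=-19/7: scale R2 → (0, 0, 1, -2/19)
  clear (0,2): R0 −= (-1/7)R2 → (1, 0, 0, 16/19)
  clear (1,2): R1 −= (-3/7)R2 → (0, 1, 0, -28/19)

M[0][3] = 16/19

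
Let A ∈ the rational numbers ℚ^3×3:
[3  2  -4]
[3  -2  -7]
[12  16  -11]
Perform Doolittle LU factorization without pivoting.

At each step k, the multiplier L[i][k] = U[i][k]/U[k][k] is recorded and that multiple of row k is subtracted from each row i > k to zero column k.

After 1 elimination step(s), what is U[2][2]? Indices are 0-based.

k=0: U[0][0]=3
  eliminate (1,0): mult=1, new row 1: (0, -4, -3); set L[1][0]=1
  eliminate (2,0): mult=4, new row 2: (0, 8, 5); set L[2][0]=4

U[2][2] = 5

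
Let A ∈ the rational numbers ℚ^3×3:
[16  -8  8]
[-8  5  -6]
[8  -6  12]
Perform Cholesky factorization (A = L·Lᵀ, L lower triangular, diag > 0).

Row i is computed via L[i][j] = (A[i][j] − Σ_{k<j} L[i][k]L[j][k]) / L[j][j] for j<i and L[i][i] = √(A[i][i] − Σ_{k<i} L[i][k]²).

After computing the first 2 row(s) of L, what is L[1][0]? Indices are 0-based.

L[1][0] = -2

Step 1: L[0][0] = √(16) = 4.
  L[1][0] = (-8) / L[0][0] = -2.
Step 2: L[1][1] = √(1) = 1.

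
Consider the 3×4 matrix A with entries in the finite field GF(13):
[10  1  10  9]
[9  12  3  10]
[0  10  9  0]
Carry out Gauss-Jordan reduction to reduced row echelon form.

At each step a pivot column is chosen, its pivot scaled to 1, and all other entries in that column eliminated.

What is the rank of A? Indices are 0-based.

rank = 3

step 1: normalize row 0 (÷10) = (1, 4, 1, 10)
  row 1: subtract 9×row0 = (0, 2, 7, 11)
step 2: normalize row 1 (÷2) = (0, 1, 10, 12)
  row 0: subtract 4×row1 = (1, 0, 0, 1)
  row 2: subtract 10×row1 = (0, 0, 0, 10)
skip col 2 (zero from row 2)
step 3: normalize row 2 (÷10) = (0, 0, 0, 1)
  row 0: subtract 1×row2 = (1, 0, 0, 0)
  row 1: subtract 12×row2 = (0, 1, 10, 0)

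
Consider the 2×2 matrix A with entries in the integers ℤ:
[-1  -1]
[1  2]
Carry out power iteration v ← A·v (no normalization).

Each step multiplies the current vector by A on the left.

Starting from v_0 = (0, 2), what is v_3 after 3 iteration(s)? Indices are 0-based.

v_0 = (0, 2).
v_1 = A·v_0 = (-2, 4).
v_2 = A·v_1 = (-2, 6).
v_3 = A·v_2 = (-4, 10).

v_3 = (-4, 10)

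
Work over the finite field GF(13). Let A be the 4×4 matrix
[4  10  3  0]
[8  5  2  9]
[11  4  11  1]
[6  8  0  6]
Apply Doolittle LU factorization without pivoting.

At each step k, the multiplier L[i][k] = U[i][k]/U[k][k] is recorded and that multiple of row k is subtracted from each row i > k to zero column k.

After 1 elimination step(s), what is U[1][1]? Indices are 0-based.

k=0: U[0][0]=4
  eliminate (1,0): mult=2, new row 1: (0, 11, 9, 9); set L[1][0]=2
  eliminate (2,0): mult=6, new row 2: (0, 9, 6, 1); set L[2][0]=6
  eliminate (3,0): mult=8, new row 3: (0, 6, 2, 6); set L[3][0]=8

U[1][1] = 11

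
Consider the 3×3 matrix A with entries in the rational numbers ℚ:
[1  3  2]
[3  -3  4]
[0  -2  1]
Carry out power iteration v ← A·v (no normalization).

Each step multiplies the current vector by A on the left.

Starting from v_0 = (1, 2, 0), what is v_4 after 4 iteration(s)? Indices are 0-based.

v_0 = (1, 2, 0).
v_1 = A·v_0 = (7, -3, -4).
v_2 = A·v_1 = (-10, 14, 2).
v_3 = A·v_2 = (36, -64, -26).
v_4 = A·v_3 = (-208, 196, 102).

v_4 = (-208, 196, 102)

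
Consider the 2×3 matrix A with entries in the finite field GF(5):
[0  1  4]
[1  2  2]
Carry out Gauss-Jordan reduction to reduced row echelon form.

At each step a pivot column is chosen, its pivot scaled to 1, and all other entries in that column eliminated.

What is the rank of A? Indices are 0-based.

pivot(0,0): swap R0↔R1
pivot(0,0)=1: scale R0 → (1, 2, 2)
pivot(1,1)=1: scale R1 → (0, 1, 4)
  clear (0,1): R0 −= (2)R1 → (1, 0, 4)

rank = 2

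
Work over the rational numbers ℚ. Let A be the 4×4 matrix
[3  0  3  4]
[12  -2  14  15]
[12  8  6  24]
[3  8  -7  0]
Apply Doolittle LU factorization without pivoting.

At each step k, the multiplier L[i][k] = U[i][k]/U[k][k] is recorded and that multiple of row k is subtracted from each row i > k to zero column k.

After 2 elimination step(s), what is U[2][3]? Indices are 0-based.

U[2][3] = 4

[col 0] pivot 3
  R1 -= 4*R0 → (0, -2, 2, -1)  (L[1][0] := 4)
  R2 -= 4*R0 → (0, 8, -6, 8)  (L[2][0] := 4)
  R3 -= 1*R0 → (0, 8, -10, -4)  (L[3][0] := 1)
[col 1] pivot -2
  R2 -= -4*R1 → (0, 0, 2, 4)  (L[2][1] := -4)
  R3 -= -4*R1 → (0, 0, -2, -8)  (L[3][1] := -4)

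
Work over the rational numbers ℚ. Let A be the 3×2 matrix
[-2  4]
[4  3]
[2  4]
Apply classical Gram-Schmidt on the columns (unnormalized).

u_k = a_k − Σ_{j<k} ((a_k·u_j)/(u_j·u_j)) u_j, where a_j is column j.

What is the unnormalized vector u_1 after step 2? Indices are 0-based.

u_1 = (5, 1, 3)

Step 1: u_0 = a_0 = (-2, 4, 2).
Step 2: u_1 = a_1 − (1/2)·u_0 = (5, 1, 3).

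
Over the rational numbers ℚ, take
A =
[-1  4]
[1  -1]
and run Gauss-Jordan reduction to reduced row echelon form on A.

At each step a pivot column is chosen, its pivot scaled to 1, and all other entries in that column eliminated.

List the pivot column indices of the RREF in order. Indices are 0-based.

pivot columns: 0, 1

pivot(0,0)=-1: scale R0 → (1, -4)
  clear (1,0): R1 −= (1)R0 → (0, 3)
pivot(1,1)=3: scale R1 → (0, 1)
  clear (0,1): R0 −= (-4)R1 → (1, 0)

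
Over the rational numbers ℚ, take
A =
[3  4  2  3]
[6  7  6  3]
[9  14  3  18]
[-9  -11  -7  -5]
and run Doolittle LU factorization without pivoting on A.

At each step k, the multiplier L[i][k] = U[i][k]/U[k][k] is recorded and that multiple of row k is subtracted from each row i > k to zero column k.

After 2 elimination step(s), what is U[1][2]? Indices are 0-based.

U[1][2] = 2

[col 0] pivot 3
  R1 -= 2*R0 → (0, -1, 2, -3)  (L[1][0] := 2)
  R2 -= 3*R0 → (0, 2, -3, 9)  (L[2][0] := 3)
  R3 -= -3*R0 → (0, 1, -1, 4)  (L[3][0] := -3)
[col 1] pivot -1
  R2 -= -2*R1 → (0, 0, 1, 3)  (L[2][1] := -2)
  R3 -= -1*R1 → (0, 0, 1, 1)  (L[3][1] := -1)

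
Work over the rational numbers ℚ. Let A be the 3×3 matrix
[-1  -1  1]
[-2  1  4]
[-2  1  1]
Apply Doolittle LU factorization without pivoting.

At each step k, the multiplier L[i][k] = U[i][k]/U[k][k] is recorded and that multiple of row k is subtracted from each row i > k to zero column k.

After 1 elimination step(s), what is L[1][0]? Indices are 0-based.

k=0: U[0][0]=-1
  eliminate (1,0): mult=2, new row 1: (0, 3, 2); set L[1][0]=2
  eliminate (2,0): mult=2, new row 2: (0, 3, -1); set L[2][0]=2

L[1][0] = 2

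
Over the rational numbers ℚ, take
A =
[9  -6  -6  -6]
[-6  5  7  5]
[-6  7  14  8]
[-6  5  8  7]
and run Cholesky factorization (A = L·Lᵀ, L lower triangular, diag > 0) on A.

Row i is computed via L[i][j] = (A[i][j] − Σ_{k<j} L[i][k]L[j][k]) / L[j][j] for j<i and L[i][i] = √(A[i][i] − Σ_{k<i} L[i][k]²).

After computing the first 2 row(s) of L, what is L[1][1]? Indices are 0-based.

Step 1: L[0][0] = √(9) = 3.
  L[1][0] = (-6) / L[0][0] = -2.
Step 2: L[1][1] = √(1) = 1.

L[1][1] = 1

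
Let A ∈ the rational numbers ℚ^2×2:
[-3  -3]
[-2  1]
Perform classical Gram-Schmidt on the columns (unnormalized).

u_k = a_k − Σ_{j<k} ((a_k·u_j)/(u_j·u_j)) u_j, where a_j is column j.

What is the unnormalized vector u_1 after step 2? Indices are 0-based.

Step 1: u_0 = a_0 = (-3, -2).
Step 2: u_1 = a_1 − (7/13)·u_0 = (-18/13, 27/13).

u_1 = (-18/13, 27/13)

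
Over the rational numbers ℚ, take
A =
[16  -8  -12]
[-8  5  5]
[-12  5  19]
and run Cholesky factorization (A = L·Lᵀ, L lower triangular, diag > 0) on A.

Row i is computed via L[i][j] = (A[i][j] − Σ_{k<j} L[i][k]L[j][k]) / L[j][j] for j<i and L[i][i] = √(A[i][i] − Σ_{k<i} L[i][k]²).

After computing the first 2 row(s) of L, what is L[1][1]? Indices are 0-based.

Step 1: L[0][0] = √(16) = 4.
  L[1][0] = (-8) / L[0][0] = -2.
Step 2: L[1][1] = √(1) = 1.

L[1][1] = 1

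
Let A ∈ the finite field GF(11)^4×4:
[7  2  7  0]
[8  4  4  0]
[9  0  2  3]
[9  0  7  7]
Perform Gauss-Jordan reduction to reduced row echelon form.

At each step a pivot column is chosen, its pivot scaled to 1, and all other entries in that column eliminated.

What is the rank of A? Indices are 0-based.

step 1: normalize row 0 (÷7) = (1, 5, 1, 0)
  row 1: subtract 8×row0 = (0, 8, 7, 0)
  row 2: subtract 9×row0 = (0, 10, 4, 3)
  row 3: subtract 9×row0 = (0, 10, 9, 7)
step 2: normalize row 1 (÷8) = (0, 1, 5, 0)
  row 0: subtract 5×row1 = (1, 0, 9, 0)
  row 2: subtract 10×row1 = (0, 0, 9, 3)
  row 3: subtract 10×row1 = (0, 0, 3, 7)
step 3: normalize row 2 (÷9) = (0, 0, 1, 4)
  row 0: subtract 9×row2 = (1, 0, 0, 8)
  row 1: subtract 5×row2 = (0, 1, 0, 2)
  row 3: subtract 3×row2 = (0, 0, 0, 6)
step 4: normalize row 3 (÷6) = (0, 0, 0, 1)
  row 0: subtract 8×row3 = (1, 0, 0, 0)
  row 1: subtract 2×row3 = (0, 1, 0, 0)
  row 2: subtract 4×row3 = (0, 0, 1, 0)

rank = 4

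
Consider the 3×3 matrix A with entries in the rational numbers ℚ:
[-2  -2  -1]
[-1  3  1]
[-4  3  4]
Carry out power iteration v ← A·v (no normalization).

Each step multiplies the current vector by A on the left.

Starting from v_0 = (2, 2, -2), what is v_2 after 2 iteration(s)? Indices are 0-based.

v_2 = (18, 2, -10)

v_0 = (2, 2, -2).
v_1 = A·v_0 = (-6, 2, -10).
v_2 = A·v_1 = (18, 2, -10).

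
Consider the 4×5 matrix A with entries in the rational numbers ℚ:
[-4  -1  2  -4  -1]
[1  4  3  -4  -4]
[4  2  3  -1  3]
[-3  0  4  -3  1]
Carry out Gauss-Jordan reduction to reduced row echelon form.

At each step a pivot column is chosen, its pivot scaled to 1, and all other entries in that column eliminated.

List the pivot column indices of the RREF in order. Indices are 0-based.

pivot columns: 0, 1, 2, 3

step 1: normalize row 0 (÷-4) = (1, 1/4, -1/2, 1, 1/4)
  row 1: subtract 1×row0 = (0, 15/4, 7/2, -5, -17/4)
  row 2: subtract 4×row0 = (0, 1, 5, -5, 2)
  row 3: subtract -3×row0 = (0, 3/4, 5/2, 0, 7/4)
step 2: normalize row 1 (÷15/4) = (0, 1, 14/15, -4/3, -17/15)
  row 0: subtract 1/4×row1 = (1, 0, -11/15, 4/3, 8/15)
  row 2: subtract 1×row1 = (0, 0, 61/15, -11/3, 47/15)
  row 3: subtract 3/4×row1 = (0, 0, 9/5, 1, 13/5)
step 3: normalize row 2 (÷61/15) = (0, 0, 1, -55/61, 47/61)
  row 0: subtract -11/15×row2 = (1, 0, 0, 41/61, 67/61)
  row 1: subtract 14/15×row2 = (0, 1, 0, -30/61, -113/61)
  row 3: subtract 9/5×row2 = (0, 0, 0, 160/61, 74/61)
step 4: normalize row 3 (÷160/61) = (0, 0, 0, 1, 37/80)
  row 0: subtract 41/61×row3 = (1, 0, 0, 0, 63/80)
  row 1: subtract -30/61×row3 = (0, 1, 0, 0, -13/8)
  row 2: subtract -55/61×row3 = (0, 0, 1, 0, 19/16)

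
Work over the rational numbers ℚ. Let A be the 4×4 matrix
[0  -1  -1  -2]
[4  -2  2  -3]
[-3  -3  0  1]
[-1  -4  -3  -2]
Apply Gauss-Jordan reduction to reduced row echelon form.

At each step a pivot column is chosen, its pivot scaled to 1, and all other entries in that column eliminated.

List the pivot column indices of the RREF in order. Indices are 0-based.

step 1: exchange rows 0,1
step 1: normalize row 0 (÷4) = (1, -1/2, 1/2, -3/4)
  row 2: subtract -3×row0 = (0, -9/2, 3/2, -5/4)
  row 3: subtract -1×row0 = (0, -9/2, -5/2, -11/4)
step 2: normalize row 1 (÷-1) = (0, 1, 1, 2)
  row 0: subtract -1/2×row1 = (1, 0, 1, 1/4)
  row 2: subtract -9/2×row1 = (0, 0, 6, 31/4)
  row 3: subtract -9/2×row1 = (0, 0, 2, 25/4)
step 3: normalize row 2 (÷6) = (0, 0, 1, 31/24)
  row 0: subtract 1×row2 = (1, 0, 0, -25/24)
  row 1: subtract 1×row2 = (0, 1, 0, 17/24)
  row 3: subtract 2×row2 = (0, 0, 0, 11/3)
step 4: normalize row 3 (÷11/3) = (0, 0, 0, 1)
  row 0: subtract -25/24×row3 = (1, 0, 0, 0)
  row 1: subtract 17/24×row3 = (0, 1, 0, 0)
  row 2: subtract 31/24×row3 = (0, 0, 1, 0)

pivot columns: 0, 1, 2, 3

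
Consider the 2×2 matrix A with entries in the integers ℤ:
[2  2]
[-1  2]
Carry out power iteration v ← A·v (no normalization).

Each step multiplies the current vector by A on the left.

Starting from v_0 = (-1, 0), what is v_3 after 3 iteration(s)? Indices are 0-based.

v_3 = (4, 10)

v_0 = (-1, 0).
v_1 = A·v_0 = (-2, 1).
v_2 = A·v_1 = (-2, 4).
v_3 = A·v_2 = (4, 10).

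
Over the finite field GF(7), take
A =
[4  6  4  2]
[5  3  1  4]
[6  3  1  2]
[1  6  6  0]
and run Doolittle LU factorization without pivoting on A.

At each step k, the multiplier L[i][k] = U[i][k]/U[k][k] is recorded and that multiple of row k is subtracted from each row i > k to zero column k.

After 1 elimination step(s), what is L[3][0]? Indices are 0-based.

Step 1: pivot at (0,0) is 4.
  row1 ← row1 − (3)·row0  ⇒  L[1][0]=3, U row1=(0, 6, 3, 5)
  row2 ← row2 − (5)·row0  ⇒  L[2][0]=5, U row2=(0, 1, 2, 6)
  row3 ← row3 − (2)·row0  ⇒  L[3][0]=2, U row3=(0, 1, 5, 3)

L[3][0] = 2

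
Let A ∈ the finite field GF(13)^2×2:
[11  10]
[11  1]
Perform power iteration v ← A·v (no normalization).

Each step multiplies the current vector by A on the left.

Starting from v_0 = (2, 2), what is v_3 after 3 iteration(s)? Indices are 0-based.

v_3 = (11, 5)

v_0 = (2, 2).
v_1 = A·v_0 = (3, 11).
v_2 = A·v_1 = (0, 5).
v_3 = A·v_2 = (11, 5).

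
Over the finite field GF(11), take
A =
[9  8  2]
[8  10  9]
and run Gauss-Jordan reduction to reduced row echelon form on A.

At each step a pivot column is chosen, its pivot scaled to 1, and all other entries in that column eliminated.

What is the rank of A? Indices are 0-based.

pivot(0,0)=9: scale R0 → (1, 7, 10)
  clear (1,0): R1 −= (8)R0 → (0, 9, 6)
pivot(1,1)=9: scale R1 → (0, 1, 8)
  clear (0,1): R0 −= (7)R1 → (1, 0, 9)

rank = 2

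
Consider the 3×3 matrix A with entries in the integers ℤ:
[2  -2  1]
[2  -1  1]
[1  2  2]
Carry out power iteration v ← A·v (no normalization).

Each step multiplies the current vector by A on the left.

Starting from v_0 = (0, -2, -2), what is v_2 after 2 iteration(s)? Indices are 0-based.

v_0 = (0, -2, -2).
v_1 = A·v_0 = (2, 0, -8).
v_2 = A·v_1 = (-4, -4, -14).

v_2 = (-4, -4, -14)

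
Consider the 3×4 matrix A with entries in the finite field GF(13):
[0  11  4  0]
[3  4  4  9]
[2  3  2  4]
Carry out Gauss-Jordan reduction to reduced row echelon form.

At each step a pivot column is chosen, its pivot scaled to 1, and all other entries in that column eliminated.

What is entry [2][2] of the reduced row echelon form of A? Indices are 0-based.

M[2][2] = 0

pivot(0,0): swap R0↔R1
pivot(0,0)=3: scale R0 → (1, 10, 10, 3)
  clear (2,0): R2 −= (2)R0 → (0, 9, 8, 11)
pivot(1,1)=11: scale R1 → (0, 1, 11, 0)
  clear (0,1): R0 −= (10)R1 → (1, 0, 4, 3)
  clear (2,1): R2 −= (9)R1 → (0, 0, 0, 11)
col 2: no nonzero at/below row 2; advance.
pivot(2,3)=11: scale R2 → (0, 0, 0, 1)
  clear (0,3): R0 −= (3)R2 → (1, 0, 4, 0)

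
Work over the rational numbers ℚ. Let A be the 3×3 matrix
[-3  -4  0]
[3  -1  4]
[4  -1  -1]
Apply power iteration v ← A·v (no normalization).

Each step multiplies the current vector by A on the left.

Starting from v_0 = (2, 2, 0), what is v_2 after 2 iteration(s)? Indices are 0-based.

v_0 = (2, 2, 0).
v_1 = A·v_0 = (-14, 4, 6).
v_2 = A·v_1 = (26, -22, -66).

v_2 = (26, -22, -66)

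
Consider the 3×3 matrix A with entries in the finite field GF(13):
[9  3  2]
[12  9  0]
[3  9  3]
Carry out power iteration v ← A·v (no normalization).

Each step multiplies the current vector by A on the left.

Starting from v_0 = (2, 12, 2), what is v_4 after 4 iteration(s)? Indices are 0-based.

v_0 = (2, 12, 2).
v_1 = A·v_0 = (6, 2, 3).
v_2 = A·v_1 = (1, 12, 6).
v_3 = A·v_2 = (5, 3, 12).
v_4 = A·v_3 = (0, 9, 0).

v_4 = (0, 9, 0)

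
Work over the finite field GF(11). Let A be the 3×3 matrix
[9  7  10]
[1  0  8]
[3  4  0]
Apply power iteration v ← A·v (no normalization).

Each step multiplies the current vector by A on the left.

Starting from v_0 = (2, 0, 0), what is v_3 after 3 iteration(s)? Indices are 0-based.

v_0 = (2, 0, 0).
v_1 = A·v_0 = (7, 2, 6).
v_2 = A·v_1 = (5, 0, 7).
v_3 = A·v_2 = (5, 6, 4).

v_3 = (5, 6, 4)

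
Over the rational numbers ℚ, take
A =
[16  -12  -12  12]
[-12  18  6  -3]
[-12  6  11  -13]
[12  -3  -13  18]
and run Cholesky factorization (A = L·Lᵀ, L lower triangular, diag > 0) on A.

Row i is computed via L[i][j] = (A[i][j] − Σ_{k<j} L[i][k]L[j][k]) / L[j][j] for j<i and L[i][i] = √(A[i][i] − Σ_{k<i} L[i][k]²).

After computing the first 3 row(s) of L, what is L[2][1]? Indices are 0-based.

L[2][1] = -1

Step 1: L[0][0] = √(16) = 4.
  L[1][0] = (-12) / L[0][0] = -3.
Step 2: L[1][1] = √(9) = 3.
  L[2][0] = (-12) / L[0][0] = -3.
  L[2][1] = (-3) / L[1][1] = -1.
Step 3: L[2][2] = √(1) = 1.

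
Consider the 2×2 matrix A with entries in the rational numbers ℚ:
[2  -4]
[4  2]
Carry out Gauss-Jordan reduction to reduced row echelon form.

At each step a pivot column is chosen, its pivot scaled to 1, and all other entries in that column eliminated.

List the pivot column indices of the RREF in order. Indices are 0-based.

pivot columns: 0, 1

[1] R0 /= 2  ⇒  (1, -2)
     R1 -= 4·R0  ⇒  (0, 10)
[2] R1 /= 10  ⇒  (0, 1)
     R0 -= -2·R1  ⇒  (1, 0)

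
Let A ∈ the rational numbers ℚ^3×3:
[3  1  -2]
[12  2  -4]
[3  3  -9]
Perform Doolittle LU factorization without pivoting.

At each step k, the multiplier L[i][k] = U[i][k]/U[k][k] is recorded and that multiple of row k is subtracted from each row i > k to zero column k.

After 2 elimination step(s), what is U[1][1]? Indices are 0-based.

k=0: U[0][0]=3
  eliminate (1,0): mult=4, new row 1: (0, -2, 4); set L[1][0]=4
  eliminate (2,0): mult=1, new row 2: (0, 2, -7); set L[2][0]=1
k=1: U[1][1]=-2
  eliminate (2,1): mult=-1, new row 2: (0, 0, -3); set L[2][1]=-1

U[1][1] = -2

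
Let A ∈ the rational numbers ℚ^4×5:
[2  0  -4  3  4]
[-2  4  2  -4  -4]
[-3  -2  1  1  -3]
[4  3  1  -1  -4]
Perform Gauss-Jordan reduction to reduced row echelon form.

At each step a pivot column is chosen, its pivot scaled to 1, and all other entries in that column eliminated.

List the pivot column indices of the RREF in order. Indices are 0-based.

pivot columns: 0, 1, 2, 3

step 1: normalize row 0 (÷2) = (1, 0, -2, 3/2, 2)
  row 1: subtract -2×row0 = (0, 4, -2, -1, 0)
  row 2: subtract -3×row0 = (0, -2, -5, 11/2, 3)
  row 3: subtract 4×row0 = (0, 3, 9, -7, -12)
step 2: normalize row 1 (÷4) = (0, 1, -1/2, -1/4, 0)
  row 2: subtract -2×row1 = (0, 0, -6, 5, 3)
  row 3: subtract 3×row1 = (0, 0, 21/2, -25/4, -12)
step 3: normalize row 2 (÷-6) = (0, 0, 1, -5/6, -1/2)
  row 0: subtract -2×row2 = (1, 0, 0, -1/6, 1)
  row 1: subtract -1/2×row2 = (0, 1, 0, -2/3, -1/4)
  row 3: subtract 21/2×row2 = (0, 0, 0, 5/2, -27/4)
step 4: normalize row 3 (÷5/2) = (0, 0, 0, 1, -27/10)
  row 0: subtract -1/6×row3 = (1, 0, 0, 0, 11/20)
  row 1: subtract -2/3×row3 = (0, 1, 0, 0, -41/20)
  row 2: subtract -5/6×row3 = (0, 0, 1, 0, -11/4)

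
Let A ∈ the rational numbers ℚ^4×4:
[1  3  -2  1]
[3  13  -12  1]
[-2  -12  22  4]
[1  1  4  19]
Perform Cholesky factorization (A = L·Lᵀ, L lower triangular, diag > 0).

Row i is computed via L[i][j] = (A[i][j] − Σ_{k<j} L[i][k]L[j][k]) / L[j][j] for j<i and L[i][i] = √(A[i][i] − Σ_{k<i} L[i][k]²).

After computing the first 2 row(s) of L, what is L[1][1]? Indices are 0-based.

L[1][1] = 2

Step 1: L[0][0] = √(1) = 1.
  L[1][0] = (3) / L[0][0] = 3.
Step 2: L[1][1] = √(4) = 2.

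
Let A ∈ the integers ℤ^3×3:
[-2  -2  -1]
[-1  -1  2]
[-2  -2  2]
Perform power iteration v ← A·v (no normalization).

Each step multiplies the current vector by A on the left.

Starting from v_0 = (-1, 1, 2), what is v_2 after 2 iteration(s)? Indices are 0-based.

v_2 = (-8, 6, 4)

v_0 = (-1, 1, 2).
v_1 = A·v_0 = (-2, 4, 4).
v_2 = A·v_1 = (-8, 6, 4).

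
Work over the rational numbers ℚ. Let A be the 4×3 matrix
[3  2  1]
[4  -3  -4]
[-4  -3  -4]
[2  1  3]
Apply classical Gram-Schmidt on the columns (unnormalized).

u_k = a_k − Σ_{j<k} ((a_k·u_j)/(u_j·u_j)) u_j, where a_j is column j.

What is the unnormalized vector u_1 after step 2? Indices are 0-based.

Step 1: u_0 = a_0 = (3, 4, -4, 2).
Step 2: u_1 = a_1 − (8/45)·u_0 = (22/15, -167/45, -103/45, 29/45).

u_1 = (22/15, -167/45, -103/45, 29/45)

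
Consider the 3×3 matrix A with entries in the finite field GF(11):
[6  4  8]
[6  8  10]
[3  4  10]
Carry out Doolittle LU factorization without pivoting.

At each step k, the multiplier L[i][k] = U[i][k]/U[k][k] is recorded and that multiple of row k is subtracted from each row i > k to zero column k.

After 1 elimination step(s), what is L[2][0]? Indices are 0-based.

k=0: U[0][0]=6
  eliminate (1,0): mult=1, new row 1: (0, 4, 2); set L[1][0]=1
  eliminate (2,0): mult=6, new row 2: (0, 2, 6); set L[2][0]=6

L[2][0] = 6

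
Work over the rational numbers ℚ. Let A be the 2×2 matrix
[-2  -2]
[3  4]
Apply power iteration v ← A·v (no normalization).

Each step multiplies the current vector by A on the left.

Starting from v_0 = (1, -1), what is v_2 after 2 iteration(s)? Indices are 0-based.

v_2 = (2, -4)

v_0 = (1, -1).
v_1 = A·v_0 = (0, -1).
v_2 = A·v_1 = (2, -4).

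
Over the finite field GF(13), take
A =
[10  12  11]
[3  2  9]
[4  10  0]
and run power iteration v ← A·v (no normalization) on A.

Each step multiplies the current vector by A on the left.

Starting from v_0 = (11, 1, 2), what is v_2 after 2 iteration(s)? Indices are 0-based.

v_2 = (5, 10, 1)

v_0 = (11, 1, 2).
v_1 = A·v_0 = (1, 1, 2).
v_2 = A·v_1 = (5, 10, 1).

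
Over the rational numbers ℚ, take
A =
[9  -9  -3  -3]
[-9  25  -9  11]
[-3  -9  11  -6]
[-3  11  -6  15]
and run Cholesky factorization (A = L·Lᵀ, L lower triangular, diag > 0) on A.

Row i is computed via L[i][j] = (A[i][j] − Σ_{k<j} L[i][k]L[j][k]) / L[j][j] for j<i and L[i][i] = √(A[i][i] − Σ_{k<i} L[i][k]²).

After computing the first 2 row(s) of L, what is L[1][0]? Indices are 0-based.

L[1][0] = -3

Step 1: L[0][0] = √(9) = 3.
  L[1][0] = (-9) / L[0][0] = -3.
Step 2: L[1][1] = √(16) = 4.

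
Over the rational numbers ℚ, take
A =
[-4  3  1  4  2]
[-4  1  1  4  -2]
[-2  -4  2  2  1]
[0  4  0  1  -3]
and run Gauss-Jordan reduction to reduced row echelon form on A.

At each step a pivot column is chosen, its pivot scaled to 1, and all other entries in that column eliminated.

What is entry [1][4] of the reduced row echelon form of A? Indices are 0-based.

M[1][4] = 2

pivot(0,0)=-4: scale R0 → (1, -3/4, -1/4, -1, -1/2)
  clear (1,0): R1 −= (-4)R0 → (0, -2, 0, 0, -4)
  clear (2,0): R2 −= (-2)R0 → (0, -11/2, 3/2, 0, 0)
pivot(1,1)=-2: scale R1 → (0, 1, 0, 0, 2)
  clear (0,1): R0 −= (-3/4)R1 → (1, 0, -1/4, -1, 1)
  clear (2,1): R2 −= (-11/2)R1 → (0, 0, 3/2, 0, 11)
  clear (3,1): R3 −= (4)R1 → (0, 0, 0, 1, -11)
pivot(2,2)=3/2: scale R2 → (0, 0, 1, 0, 22/3)
  clear (0,2): R0 −= (-1/4)R2 → (1, 0, 0, -1, 17/6)
pivot(3,3)=1: scale R3 → (0, 0, 0, 1, -11)
  clear (0,3): R0 −= (-1)R3 → (1, 0, 0, 0, -49/6)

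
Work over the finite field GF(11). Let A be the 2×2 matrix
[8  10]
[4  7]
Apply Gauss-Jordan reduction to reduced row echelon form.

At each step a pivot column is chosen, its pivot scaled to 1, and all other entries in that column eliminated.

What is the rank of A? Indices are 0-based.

rank = 2

step 1: normalize row 0 (÷8) = (1, 4)
  row 1: subtract 4×row0 = (0, 2)
step 2: normalize row 1 (÷2) = (0, 1)
  row 0: subtract 4×row1 = (1, 0)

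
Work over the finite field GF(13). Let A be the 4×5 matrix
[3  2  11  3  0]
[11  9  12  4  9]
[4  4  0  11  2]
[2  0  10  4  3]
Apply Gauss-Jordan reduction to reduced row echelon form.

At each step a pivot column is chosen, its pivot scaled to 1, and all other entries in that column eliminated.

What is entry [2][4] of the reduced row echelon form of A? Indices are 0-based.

M[2][4] = 8

step 1: normalize row 0 (÷3) = (1, 5, 8, 1, 0)
  row 1: subtract 11×row0 = (0, 6, 2, 6, 9)
  row 2: subtract 4×row0 = (0, 10, 7, 7, 2)
  row 3: subtract 2×row0 = (0, 3, 7, 2, 3)
step 2: normalize row 1 (÷6) = (0, 1, 9, 1, 8)
  row 0: subtract 5×row1 = (1, 0, 2, 9, 12)
  row 2: subtract 10×row1 = (0, 0, 8, 10, 0)
  row 3: subtract 3×row1 = (0, 0, 6, 12, 5)
step 3: normalize row 2 (÷8) = (0, 0, 1, 11, 0)
  row 0: subtract 2×row2 = (1, 0, 0, 0, 12)
  row 1: subtract 9×row2 = (0, 1, 0, 6, 8)
  row 3: subtract 6×row2 = (0, 0, 0, 11, 5)
step 4: normalize row 3 (÷11) = (0, 0, 0, 1, 4)
  row 1: subtract 6×row3 = (0, 1, 0, 0, 10)
  row 2: subtract 11×row3 = (0, 0, 1, 0, 8)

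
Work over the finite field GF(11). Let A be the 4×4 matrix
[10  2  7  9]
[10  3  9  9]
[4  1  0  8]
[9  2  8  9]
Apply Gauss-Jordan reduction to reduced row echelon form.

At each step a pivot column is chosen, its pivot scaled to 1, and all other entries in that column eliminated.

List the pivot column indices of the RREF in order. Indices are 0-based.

pivot columns: 0, 1, 2, 3

[1] R0 /= 10  ⇒  (1, 9, 4, 2)
     R1 -= 10·R0  ⇒  (0, 1, 2, 0)
     R2 -= 4·R0  ⇒  (0, 9, 6, 0)
     R3 -= 9·R0  ⇒  (0, 9, 5, 2)
[2] R1 /= 1  ⇒  (0, 1, 2, 0)
     R0 -= 9·R1  ⇒  (1, 0, 8, 2)
     R2 -= 9·R1  ⇒  (0, 0, 10, 0)
     R3 -= 9·R1  ⇒  (0, 0, 9, 2)
[3] R2 /= 10  ⇒  (0, 0, 1, 0)
     R0 -= 8·R2  ⇒  (1, 0, 0, 2)
     R1 -= 2·R2  ⇒  (0, 1, 0, 0)
     R3 -= 9·R2  ⇒  (0, 0, 0, 2)
[4] R3 /= 2  ⇒  (0, 0, 0, 1)
     R0 -= 2·R3  ⇒  (1, 0, 0, 0)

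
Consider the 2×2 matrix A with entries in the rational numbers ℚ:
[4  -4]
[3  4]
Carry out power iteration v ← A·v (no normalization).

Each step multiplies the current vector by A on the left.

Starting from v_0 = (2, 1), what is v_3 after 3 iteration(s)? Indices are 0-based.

v_0 = (2, 1).
v_1 = A·v_0 = (4, 10).
v_2 = A·v_1 = (-24, 52).
v_3 = A·v_2 = (-304, 136).

v_3 = (-304, 136)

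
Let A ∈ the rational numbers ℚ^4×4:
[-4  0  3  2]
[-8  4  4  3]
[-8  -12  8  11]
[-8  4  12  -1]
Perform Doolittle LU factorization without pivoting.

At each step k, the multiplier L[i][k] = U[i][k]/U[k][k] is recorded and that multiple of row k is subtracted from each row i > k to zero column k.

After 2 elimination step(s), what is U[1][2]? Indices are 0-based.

U[1][2] = -2

k=0: U[0][0]=-4
  eliminate (1,0): mult=2, new row 1: (0, 4, -2, -1); set L[1][0]=2
  eliminate (2,0): mult=2, new row 2: (0, -12, 2, 7); set L[2][0]=2
  eliminate (3,0): mult=2, new row 3: (0, 4, 6, -5); set L[3][0]=2
k=1: U[1][1]=4
  eliminate (2,1): mult=-3, new row 2: (0, 0, -4, 4); set L[2][1]=-3
  eliminate (3,1): mult=1, new row 3: (0, 0, 8, -4); set L[3][1]=1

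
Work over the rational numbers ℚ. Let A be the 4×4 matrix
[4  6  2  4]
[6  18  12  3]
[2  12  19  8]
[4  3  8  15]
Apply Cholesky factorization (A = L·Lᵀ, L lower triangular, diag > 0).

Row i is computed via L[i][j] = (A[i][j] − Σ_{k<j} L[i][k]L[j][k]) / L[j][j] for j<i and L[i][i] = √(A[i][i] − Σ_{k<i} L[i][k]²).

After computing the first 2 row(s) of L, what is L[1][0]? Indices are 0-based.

L[1][0] = 3

Step 1: L[0][0] = √(4) = 2.
  L[1][0] = (6) / L[0][0] = 3.
Step 2: L[1][1] = √(9) = 3.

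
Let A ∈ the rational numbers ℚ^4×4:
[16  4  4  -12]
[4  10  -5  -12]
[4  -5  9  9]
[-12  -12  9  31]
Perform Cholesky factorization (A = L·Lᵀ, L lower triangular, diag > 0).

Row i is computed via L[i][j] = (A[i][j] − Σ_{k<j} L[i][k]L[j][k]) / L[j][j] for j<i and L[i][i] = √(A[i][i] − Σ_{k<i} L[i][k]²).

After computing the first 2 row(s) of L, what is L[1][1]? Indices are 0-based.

L[1][1] = 3

Step 1: L[0][0] = √(16) = 4.
  L[1][0] = (4) / L[0][0] = 1.
Step 2: L[1][1] = √(9) = 3.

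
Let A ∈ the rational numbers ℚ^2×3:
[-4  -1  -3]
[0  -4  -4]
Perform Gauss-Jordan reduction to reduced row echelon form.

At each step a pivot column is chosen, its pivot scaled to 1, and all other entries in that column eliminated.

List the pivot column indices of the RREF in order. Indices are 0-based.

pivot columns: 0, 1

[1] R0 /= -4  ⇒  (1, 1/4, 3/4)
[2] R1 /= -4  ⇒  (0, 1, 1)
     R0 -= 1/4·R1  ⇒  (1, 0, 1/2)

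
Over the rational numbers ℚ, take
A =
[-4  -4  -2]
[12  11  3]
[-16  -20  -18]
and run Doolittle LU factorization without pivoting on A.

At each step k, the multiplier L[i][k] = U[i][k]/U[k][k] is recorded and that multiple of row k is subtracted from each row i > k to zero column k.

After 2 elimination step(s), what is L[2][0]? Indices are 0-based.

L[2][0] = 4

k=0: U[0][0]=-4
  eliminate (1,0): mult=-3, new row 1: (0, -1, -3); set L[1][0]=-3
  eliminate (2,0): mult=4, new row 2: (0, -4, -10); set L[2][0]=4
k=1: U[1][1]=-1
  eliminate (2,1): mult=4, new row 2: (0, 0, 2); set L[2][1]=4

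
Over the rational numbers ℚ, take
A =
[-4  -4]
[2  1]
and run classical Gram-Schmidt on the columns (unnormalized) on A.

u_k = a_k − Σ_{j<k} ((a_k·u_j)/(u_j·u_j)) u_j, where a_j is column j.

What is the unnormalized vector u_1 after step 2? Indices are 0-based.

Step 1: u_0 = a_0 = (-4, 2).
Step 2: u_1 = a_1 − (9/10)·u_0 = (-2/5, -4/5).

u_1 = (-2/5, -4/5)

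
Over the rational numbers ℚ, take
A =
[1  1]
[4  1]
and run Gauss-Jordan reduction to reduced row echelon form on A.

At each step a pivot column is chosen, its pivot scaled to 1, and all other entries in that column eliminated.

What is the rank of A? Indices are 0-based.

pivot(0,0)=1: scale R0 → (1, 1)
  clear (1,0): R1 −= (4)R0 → (0, -3)
pivot(1,1)=-3: scale R1 → (0, 1)
  clear (0,1): R0 −= (1)R1 → (1, 0)

rank = 2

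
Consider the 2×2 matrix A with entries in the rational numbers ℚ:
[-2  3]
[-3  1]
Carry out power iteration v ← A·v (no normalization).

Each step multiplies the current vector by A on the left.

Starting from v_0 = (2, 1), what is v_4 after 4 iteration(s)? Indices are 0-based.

v_4 = (71, -23)

v_0 = (2, 1).
v_1 = A·v_0 = (-1, -5).
v_2 = A·v_1 = (-13, -2).
v_3 = A·v_2 = (20, 37).
v_4 = A·v_3 = (71, -23).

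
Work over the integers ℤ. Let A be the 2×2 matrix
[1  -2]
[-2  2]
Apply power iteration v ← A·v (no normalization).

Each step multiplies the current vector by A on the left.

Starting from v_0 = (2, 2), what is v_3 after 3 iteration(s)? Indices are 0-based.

v_0 = (2, 2).
v_1 = A·v_0 = (-2, 0).
v_2 = A·v_1 = (-2, 4).
v_3 = A·v_2 = (-10, 12).

v_3 = (-10, 12)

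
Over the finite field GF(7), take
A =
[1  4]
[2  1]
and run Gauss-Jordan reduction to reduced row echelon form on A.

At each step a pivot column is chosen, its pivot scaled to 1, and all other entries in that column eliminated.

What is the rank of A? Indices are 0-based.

rank = 1

[1] R0 /= 1  ⇒  (1, 4)
     R1 -= 2·R0  ⇒  (0, 0)
column 1 empty below row 1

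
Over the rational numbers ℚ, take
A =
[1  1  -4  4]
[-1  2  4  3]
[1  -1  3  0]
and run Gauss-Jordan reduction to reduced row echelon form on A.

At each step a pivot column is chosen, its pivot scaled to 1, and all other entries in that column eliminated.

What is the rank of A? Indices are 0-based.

pivot(0,0)=1: scale R0 → (1, 1, -4, 4)
  clear (1,0): R1 −= (-1)R0 → (0, 3, 0, 7)
  clear (2,0): R2 −= (1)R0 → (0, -2, 7, -4)
pivot(1,1)=3: scale R1 → (0, 1, 0, 7/3)
  clear (0,1): R0 −= (1)R1 → (1, 0, -4, 5/3)
  clear (2,1): R2 −= (-2)R1 → (0, 0, 7, 2/3)
pivot(2,2)=7: scale R2 → (0, 0, 1, 2/21)
  clear (0,2): R0 −= (-4)R2 → (1, 0, 0, 43/21)

rank = 3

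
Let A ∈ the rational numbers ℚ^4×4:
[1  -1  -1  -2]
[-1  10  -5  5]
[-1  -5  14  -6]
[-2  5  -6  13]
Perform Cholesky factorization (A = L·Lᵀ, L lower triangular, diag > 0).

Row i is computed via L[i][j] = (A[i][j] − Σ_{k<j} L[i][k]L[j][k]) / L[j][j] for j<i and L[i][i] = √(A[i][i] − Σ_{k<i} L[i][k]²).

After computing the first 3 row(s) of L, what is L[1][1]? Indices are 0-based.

L[1][1] = 3

Step 1: L[0][0] = √(1) = 1.
  L[1][0] = (-1) / L[0][0] = -1.
Step 2: L[1][1] = √(9) = 3.
  L[2][0] = (-1) / L[0][0] = -1.
  L[2][1] = (-6) / L[1][1] = -2.
Step 3: L[2][2] = √(9) = 3.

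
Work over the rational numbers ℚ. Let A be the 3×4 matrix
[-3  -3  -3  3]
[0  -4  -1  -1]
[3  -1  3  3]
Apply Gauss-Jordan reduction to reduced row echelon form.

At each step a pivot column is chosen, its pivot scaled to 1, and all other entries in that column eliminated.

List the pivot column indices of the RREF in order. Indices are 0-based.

pivot columns: 0, 1, 2

step 1: normalize row 0 (÷-3) = (1, 1, 1, -1)
  row 2: subtract 3×row0 = (0, -4, 0, 6)
step 2: normalize row 1 (÷-4) = (0, 1, 1/4, 1/4)
  row 0: subtract 1×row1 = (1, 0, 3/4, -5/4)
  row 2: subtract -4×row1 = (0, 0, 1, 7)
step 3: normalize row 2 (÷1) = (0, 0, 1, 7)
  row 0: subtract 3/4×row2 = (1, 0, 0, -13/2)
  row 1: subtract 1/4×row2 = (0, 1, 0, -3/2)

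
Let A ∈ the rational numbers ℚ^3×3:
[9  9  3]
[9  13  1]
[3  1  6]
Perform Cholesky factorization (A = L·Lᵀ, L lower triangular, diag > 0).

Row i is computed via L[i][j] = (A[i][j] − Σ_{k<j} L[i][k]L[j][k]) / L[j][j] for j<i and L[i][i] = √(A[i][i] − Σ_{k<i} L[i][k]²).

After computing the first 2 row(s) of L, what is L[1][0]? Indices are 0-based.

Step 1: L[0][0] = √(9) = 3.
  L[1][0] = (9) / L[0][0] = 3.
Step 2: L[1][1] = √(4) = 2.

L[1][0] = 3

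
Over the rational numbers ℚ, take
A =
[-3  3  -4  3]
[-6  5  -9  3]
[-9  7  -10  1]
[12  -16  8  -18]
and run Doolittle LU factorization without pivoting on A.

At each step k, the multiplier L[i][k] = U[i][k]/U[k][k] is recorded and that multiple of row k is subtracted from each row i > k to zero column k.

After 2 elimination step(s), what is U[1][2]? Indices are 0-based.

[col 0] pivot -3
  R1 -= 2*R0 → (0, -1, -1, -3)  (L[1][0] := 2)
  R2 -= 3*R0 → (0, -2, 2, -8)  (L[2][0] := 3)
  R3 -= -4*R0 → (0, -4, -8, -6)  (L[3][0] := -4)
[col 1] pivot -1
  R2 -= 2*R1 → (0, 0, 4, -2)  (L[2][1] := 2)
  R3 -= 4*R1 → (0, 0, -4, 6)  (L[3][1] := 4)

U[1][2] = -1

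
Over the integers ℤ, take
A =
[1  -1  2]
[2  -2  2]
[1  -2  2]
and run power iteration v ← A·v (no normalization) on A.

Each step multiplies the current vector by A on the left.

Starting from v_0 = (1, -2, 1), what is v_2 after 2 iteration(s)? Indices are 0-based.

v_2 = (11, 8, 3)

v_0 = (1, -2, 1).
v_1 = A·v_0 = (5, 8, 7).
v_2 = A·v_1 = (11, 8, 3).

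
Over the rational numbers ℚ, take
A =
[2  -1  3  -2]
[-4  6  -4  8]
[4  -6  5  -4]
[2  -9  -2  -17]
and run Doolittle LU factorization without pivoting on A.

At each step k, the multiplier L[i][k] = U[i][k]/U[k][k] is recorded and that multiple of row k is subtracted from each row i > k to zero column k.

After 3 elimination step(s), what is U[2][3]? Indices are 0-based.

[col 0] pivot 2
  R1 -= -2*R0 → (0, 4, 2, 4)  (L[1][0] := -2)
  R2 -= 2*R0 → (0, -4, -1, 0)  (L[2][0] := 2)
  R3 -= 1*R0 → (0, -8, -5, -15)  (L[3][0] := 1)
[col 1] pivot 4
  R2 -= -1*R1 → (0, 0, 1, 4)  (L[2][1] := -1)
  R3 -= -2*R1 → (0, 0, -1, -7)  (L[3][1] := -2)
[col 2] pivot 1
  R3 -= -1*R2 → (0, 0, 0, -3)  (L[3][2] := -1)

U[2][3] = 4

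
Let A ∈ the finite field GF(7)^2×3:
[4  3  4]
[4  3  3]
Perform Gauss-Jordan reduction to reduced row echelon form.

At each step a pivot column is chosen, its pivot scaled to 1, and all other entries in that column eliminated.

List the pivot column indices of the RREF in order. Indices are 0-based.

[1] R0 /= 4  ⇒  (1, 6, 1)
     R1 -= 4·R0  ⇒  (0, 0, 6)
column 1 empty below row 1
[2] R1 /= 6  ⇒  (0, 0, 1)
     R0 -= 1·R1  ⇒  (1, 6, 0)

pivot columns: 0, 2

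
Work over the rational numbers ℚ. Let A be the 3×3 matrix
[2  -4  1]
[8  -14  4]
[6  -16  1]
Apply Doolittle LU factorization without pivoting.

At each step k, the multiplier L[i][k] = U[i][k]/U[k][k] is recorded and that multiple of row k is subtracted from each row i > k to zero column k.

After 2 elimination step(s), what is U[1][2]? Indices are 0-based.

U[1][2] = 0

Step 1: pivot at (0,0) is 2.
  row1 ← row1 − (4)·row0  ⇒  L[1][0]=4, U row1=(0, 2, 0)
  row2 ← row2 − (3)·row0  ⇒  L[2][0]=3, U row2=(0, -4, -2)
Step 2: pivot at (1,1) is 2.
  row2 ← row2 − (-2)·row1  ⇒  L[2][1]=-2, U row2=(0, 0, -2)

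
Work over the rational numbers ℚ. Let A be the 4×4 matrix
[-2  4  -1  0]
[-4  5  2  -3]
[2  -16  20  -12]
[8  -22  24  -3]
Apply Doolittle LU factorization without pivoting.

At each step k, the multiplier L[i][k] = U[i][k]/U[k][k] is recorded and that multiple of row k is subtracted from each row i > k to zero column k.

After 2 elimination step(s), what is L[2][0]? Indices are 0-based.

L[2][0] = -1

k=0: U[0][0]=-2
  eliminate (1,0): mult=2, new row 1: (0, -3, 4, -3); set L[1][0]=2
  eliminate (2,0): mult=-1, new row 2: (0, -12, 19, -12); set L[2][0]=-1
  eliminate (3,0): mult=-4, new row 3: (0, -6, 20, -3); set L[3][0]=-4
k=1: U[1][1]=-3
  eliminate (2,1): mult=4, new row 2: (0, 0, 3, 0); set L[2][1]=4
  eliminate (3,1): mult=2, new row 3: (0, 0, 12, 3); set L[3][1]=2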